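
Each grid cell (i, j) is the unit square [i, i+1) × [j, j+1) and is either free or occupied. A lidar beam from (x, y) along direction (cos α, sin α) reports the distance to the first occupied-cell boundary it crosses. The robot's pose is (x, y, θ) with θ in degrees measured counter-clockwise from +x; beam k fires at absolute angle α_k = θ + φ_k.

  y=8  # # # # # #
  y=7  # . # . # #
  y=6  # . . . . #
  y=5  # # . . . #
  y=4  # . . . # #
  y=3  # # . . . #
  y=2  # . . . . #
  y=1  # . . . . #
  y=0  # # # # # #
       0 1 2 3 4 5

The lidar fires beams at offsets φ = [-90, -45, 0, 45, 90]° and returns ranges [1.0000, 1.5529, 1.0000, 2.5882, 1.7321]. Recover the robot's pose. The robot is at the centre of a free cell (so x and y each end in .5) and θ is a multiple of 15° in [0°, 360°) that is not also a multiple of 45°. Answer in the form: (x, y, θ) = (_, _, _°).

(x, y, θ) = (3.5, 6.5, 120°)

The pose lattice has 23·16 = 368 candidates. Test each by forward raycasting.
  (1.5, 6.5, 240°): beam 1 = 0.5774 ≠ 1.0000 ✗
  (2.5, 2.5, 105°): beam 1 = 2.5882 ≠ 1.0000 ✗
  (1.5, 2.5, 30°): beam 1 = 1.7321 ≠ 1.0000 ✗
  …
  (3.5, 6.5, 120°): r_1=1.0000, r_2=1.5529, r_3=1.0000, r_4=2.5882, r_5=1.7321 — all match ✓
Only this pose fits every beam.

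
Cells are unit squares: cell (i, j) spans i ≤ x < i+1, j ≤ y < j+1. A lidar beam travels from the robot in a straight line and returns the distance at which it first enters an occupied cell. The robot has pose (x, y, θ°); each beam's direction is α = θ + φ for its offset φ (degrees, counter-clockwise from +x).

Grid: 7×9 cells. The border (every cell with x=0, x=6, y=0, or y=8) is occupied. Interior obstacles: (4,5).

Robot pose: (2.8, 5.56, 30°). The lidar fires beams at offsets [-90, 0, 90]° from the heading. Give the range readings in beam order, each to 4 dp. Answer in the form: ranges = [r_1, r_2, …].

beam 1: φ=-90°, α=300°
  d=(0.5000,-0.8660)  start (2,5)  tX=0.4000 tY=0.6466  stride 1/|dx|=2.0000 1/|dy|=1.1547
    cross x-line → (3,5), t=0.4000
    cross y-line → (3,4), t=0.6466
    cross y-line → (3,3), t=1.8013
    cross x-line → (4,3), t=2.4000
    cross y-line → (4,2), t=2.9560
    cross y-line → (4,1), t=4.1107
    cross x-line → (5,1), t=4.4000
    cross y-line → (5,0), t=5.2654 (wall)
  → r_1 = 5.2654
beam 2: φ=0°, α=30°
  d=(0.8660,0.5000)  start (2,5)  tX=0.2309 tY=0.8800  stride 1/|dx|=1.1547 1/|dy|=2.0000
    cross x-line → (3,5), t=0.2309
    cross y-line → (3,6), t=0.8800
    cross x-line → (4,6), t=1.3856
    cross x-line → (5,6), t=2.5403
    cross y-line → (5,7), t=2.8800
    cross x-line → (6,7), t=3.6950 (wall)
  → r_2 = 3.6950
beam 3: φ=90°, α=120°
  d=(-0.5000,0.8660)  start (2,5)  tX=1.6000 tY=0.5081  stride 1/|dx|=2.0000 1/|dy|=1.1547
    cross y-line → (2,6), t=0.5081
    cross x-line → (1,6), t=1.6000
    cross y-line → (1,7), t=1.6628
    cross y-line → (1,8), t=2.8175 (wall)
  → r_3 = 2.8175

ranges = [5.2654, 3.6950, 2.8175]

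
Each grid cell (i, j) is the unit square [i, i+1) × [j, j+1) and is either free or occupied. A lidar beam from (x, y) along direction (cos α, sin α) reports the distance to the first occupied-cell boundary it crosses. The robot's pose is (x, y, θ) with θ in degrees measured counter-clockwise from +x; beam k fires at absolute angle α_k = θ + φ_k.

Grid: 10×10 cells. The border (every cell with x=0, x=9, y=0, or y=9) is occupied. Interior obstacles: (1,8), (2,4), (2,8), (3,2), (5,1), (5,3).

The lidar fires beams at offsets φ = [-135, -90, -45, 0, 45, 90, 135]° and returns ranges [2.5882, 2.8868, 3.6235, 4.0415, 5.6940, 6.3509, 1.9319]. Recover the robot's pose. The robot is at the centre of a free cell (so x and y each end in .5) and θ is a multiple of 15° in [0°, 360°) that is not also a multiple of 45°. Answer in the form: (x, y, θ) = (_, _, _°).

(x, y, θ) = (6.5, 5.5, 120°)

The pose lattice has 58·16 = 928 candidates. Test each by forward raycasting.
  (3.5, 4.5, 255°): beam 1 = 4.0415 ≠ 2.5882 ✗
  (7.5, 8.5, 330°): beam 1 = 6.7293 ≠ 2.5882 ✗
  (8.5, 7.5, 120°): beam 1 = 0.5176 ≠ 2.5882 ✗
  (3.5, 3.5, 345°): beam 1 = 2.8868 ≠ 2.5882 ✗
  …
  (6.5, 5.5, 120°): r_1=2.5882, r_2=2.8868, r_3=3.6235, r_4=4.0415, r_5=5.6940, r_6=6.3509, r_7=1.9319 — all match ✓
Unique over the lattice → pose = (6.5, 5.5, 120°).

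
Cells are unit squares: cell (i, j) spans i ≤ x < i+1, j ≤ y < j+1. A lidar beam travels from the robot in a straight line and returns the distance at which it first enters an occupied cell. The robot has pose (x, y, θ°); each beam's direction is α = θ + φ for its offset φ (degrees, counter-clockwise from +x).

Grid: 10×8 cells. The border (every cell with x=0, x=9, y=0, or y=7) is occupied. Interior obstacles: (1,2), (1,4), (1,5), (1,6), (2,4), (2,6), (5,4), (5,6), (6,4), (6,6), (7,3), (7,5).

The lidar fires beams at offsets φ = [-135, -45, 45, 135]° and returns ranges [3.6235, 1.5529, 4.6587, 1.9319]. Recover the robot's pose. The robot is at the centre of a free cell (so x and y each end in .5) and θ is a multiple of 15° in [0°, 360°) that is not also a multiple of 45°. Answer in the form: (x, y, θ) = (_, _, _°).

(x, y, θ) = (4.5, 2.5, 300°)

Candidates: 36 free-cell centres × 16 headings = 576 poses. Raycast each; keep the one whose scan matches to 4 dp.
  (3.5, 2.5, 240°): beam 1 = 1.9319 ≠ 3.6235 ✗
  (6.5, 3.5, 210°): beam 1 = 0.5176 ≠ 3.6235 ✗
  (8.5, 2.5, 300°): beam 1 = 5.7956 ≠ 3.6235 ✗
  …
  (4.5, 2.5, 300°): r_1=3.6235, r_2=1.5529, r_3=4.6587, r_4=1.9319 — all match ✓
No second candidate reproduces the full scan.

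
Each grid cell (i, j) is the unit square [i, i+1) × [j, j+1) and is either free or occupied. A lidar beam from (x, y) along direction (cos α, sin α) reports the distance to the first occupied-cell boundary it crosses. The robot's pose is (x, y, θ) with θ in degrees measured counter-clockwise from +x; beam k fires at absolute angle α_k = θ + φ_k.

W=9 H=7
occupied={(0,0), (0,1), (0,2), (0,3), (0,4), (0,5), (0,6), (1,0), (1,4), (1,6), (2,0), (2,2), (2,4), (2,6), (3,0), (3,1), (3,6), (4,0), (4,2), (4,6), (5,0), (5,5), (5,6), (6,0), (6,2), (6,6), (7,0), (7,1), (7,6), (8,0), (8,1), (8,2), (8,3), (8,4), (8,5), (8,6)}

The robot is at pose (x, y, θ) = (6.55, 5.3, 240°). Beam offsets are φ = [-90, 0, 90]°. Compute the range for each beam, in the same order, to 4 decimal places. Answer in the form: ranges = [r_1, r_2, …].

ranges = [0.6351, 3.1000, 1.6743]

beam 1: φ=-90°, α=150°
  d=(-0.8660,0.5000)  start (6,5)  tX=0.6351 tY=1.4000  stride 1/|dx|=1.1547 1/|dy|=2.0000
    cross x-line → (5,5), t=0.6351 (wall)
  → r_1 = 0.6351
beam 2: φ=0°, α=240°
  d=(-0.5000,-0.8660)  start (6,5)  tX=1.1000 tY=0.3464  stride 1/|dx|=2.0000 1/|dy|=1.1547
    cross y-line → (6,4), t=0.3464
    cross x-line → (5,4), t=1.1000
    cross y-line → (5,3), t=1.5011
    cross y-line → (5,2), t=2.6558
    cross x-line → (4,2), t=3.1000 (wall)
  → r_2 = 3.1000
beam 3: φ=90°, α=330°
  d=(0.8660,-0.5000)  start (6,5)  tX=0.5196 tY=0.6000  stride 1/|dx|=1.1547 1/|dy|=2.0000
    cross x-line → (7,5), t=0.5196
    cross y-line → (7,4), t=0.6000
    cross x-line → (8,4), t=1.6743 (wall)
  → r_3 = 1.6743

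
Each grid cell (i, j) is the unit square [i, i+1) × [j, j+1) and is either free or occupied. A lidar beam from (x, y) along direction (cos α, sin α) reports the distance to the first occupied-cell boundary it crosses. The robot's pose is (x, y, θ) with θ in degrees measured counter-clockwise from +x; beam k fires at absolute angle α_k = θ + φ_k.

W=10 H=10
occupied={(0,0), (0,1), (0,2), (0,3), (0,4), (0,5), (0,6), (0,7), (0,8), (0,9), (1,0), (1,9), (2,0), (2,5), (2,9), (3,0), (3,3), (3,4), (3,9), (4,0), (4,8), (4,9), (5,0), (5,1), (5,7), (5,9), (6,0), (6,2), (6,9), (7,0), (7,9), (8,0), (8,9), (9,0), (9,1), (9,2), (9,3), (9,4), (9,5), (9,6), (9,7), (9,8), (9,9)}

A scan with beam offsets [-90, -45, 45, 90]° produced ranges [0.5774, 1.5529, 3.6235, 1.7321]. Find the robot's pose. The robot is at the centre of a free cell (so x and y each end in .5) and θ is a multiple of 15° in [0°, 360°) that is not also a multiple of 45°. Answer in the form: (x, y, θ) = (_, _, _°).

(x, y, θ) = (1.5, 2.5, 300°)

Enumerate (i+0.5, j+0.5, θ) over the 57 free cells and 16 admissible headings. For each, cast all 4 beams and compare to the given ranges.
  (4.5, 2.5, 30°): beam 1 = 1.0000 ≠ 0.5774 ✗
  (6.5, 8.5, 15°): beam 1 = 7.7646 ≠ 0.5774 ✗
  (1.5, 1.5, 105°): beam 1 = 4.6587 ≠ 0.5774 ✗
  (2.5, 8.5, 120°): beam 1 = 1.0000 ≠ 0.5774 ✗
  …
  (1.5, 2.5, 300°): r_1=0.5774, r_2=1.5529, r_3=3.6235, r_4=1.7321 — all match ✓
Only this pose fits every beam.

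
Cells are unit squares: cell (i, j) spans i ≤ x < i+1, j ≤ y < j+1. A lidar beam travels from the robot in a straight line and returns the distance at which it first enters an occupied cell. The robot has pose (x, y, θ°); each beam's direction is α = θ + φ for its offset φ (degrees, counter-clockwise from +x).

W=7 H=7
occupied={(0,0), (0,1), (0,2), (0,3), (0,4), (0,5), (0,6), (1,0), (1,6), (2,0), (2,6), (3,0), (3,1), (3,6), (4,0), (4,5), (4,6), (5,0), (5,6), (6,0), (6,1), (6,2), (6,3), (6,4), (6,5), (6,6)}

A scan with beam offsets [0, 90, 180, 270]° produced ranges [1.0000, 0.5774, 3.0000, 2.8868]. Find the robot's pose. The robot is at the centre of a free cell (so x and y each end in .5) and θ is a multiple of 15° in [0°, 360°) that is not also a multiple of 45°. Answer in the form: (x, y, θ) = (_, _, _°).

(x, y, θ) = (1.5, 4.5, 120°)

Enumerate (i+0.5, j+0.5, θ) over the 23 free cells and 16 admissible headings. For each, cast all 4 beams and compare to the given ranges.
  (3.5, 5.5, 210°): beam 1 = 2.8868 ≠ 1.0000 ✗
  (2.5, 2.5, 345°): beam 1 = 3.6235 ≠ 1.0000 ✗
  (5.5, 5.5, 330°): beam 1 = 0.5774 ≠ 1.0000 ✗
  …
  (1.5, 4.5, 120°): r_1=1.0000, r_2=0.5774, r_3=3.0000, r_4=2.8868 — all match ✓
No second candidate reproduces the full scan.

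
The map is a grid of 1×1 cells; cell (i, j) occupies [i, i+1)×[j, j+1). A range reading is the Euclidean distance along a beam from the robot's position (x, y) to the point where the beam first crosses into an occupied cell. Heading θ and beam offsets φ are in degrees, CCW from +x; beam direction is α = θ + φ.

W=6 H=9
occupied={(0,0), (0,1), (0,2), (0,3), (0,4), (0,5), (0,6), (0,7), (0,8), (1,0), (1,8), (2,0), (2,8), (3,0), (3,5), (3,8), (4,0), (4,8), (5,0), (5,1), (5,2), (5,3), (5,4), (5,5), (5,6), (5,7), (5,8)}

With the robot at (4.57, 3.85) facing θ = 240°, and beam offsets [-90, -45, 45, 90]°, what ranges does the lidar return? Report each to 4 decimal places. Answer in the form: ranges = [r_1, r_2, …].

ranges = [4.1223, 3.6959, 1.6614, 0.4965]

beam 1: φ=-90°, α=150°
  dir = (cos 150°, sin 150°) = (-0.8660, 0.5000); from cell (4,3)
  next x-line at t=0.6582, next y-line at t=0.3000; Δt_x=1.1547, Δt_y=2.0000
    y: enter (4,4) at t=0.3000
    x: enter (3,4) at t=0.6582
    x: enter (2,4) at t=1.8129
    y: enter (2,5) at t=2.3000
    x: enter (1,5) at t=2.9676
    x: enter (0,5) at t=4.1223 ← occupied
  → r_1 = 4.1223
beam 2: φ=-45°, α=195°
  dir = (cos 195°, sin 195°) = (-0.9659, -0.2588); from cell (4,3)
  next x-line at t=0.5901, next y-line at t=3.2841; Δt_x=1.0353, Δt_y=3.8637
    x: enter (3,3) at t=0.5901
    x: enter (2,3) at t=1.6254
    x: enter (1,3) at t=2.6607
    y: enter (1,2) at t=3.2841
    x: enter (0,2) at t=3.6959 ← occupied
  → r_2 = 3.6959
beam 3: φ=45°, α=285°
  dir = (cos 285°, sin 285°) = (0.2588, -0.9659); from cell (4,3)
  next x-line at t=1.6614, next y-line at t=0.8800; Δt_x=3.8637, Δt_y=1.0353
    y: enter (4,2) at t=0.8800
    x: enter (5,2) at t=1.6614 ← occupied
  → r_3 = 1.6614
beam 4: φ=90°, α=330°
  dir = (cos 330°, sin 330°) = (0.8660, -0.5000); from cell (4,3)
  next x-line at t=0.4965, next y-line at t=1.7000; Δt_x=1.1547, Δt_y=2.0000
    x: enter (5,3) at t=0.4965 ← occupied
  → r_4 = 0.4965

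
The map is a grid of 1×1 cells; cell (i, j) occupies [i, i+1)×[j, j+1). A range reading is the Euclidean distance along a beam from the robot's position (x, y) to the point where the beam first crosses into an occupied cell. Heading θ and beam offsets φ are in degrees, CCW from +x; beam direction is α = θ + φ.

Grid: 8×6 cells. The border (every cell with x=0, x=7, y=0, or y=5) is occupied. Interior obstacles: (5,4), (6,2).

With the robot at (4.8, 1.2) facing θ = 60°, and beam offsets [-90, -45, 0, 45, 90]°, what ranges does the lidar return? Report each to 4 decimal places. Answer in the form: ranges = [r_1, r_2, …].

ranges = [0.4000, 2.2776, 4.3879, 3.9340, 4.3879]

beam 1: φ=-90°, α=330°
  d=(0.8660,-0.5000)  start (4,1)  tX=0.2309 tY=0.4000  stride 1/|dx|=1.1547 1/|dy|=2.0000
    cross x-line → (5,1), t=0.2309
    cross y-line → (5,0), t=0.4000 (wall)
  → r_1 = 0.4000
beam 2: φ=-45°, α=15°
  d=(0.9659,0.2588)  start (4,1)  tX=0.2071 tY=3.0910  stride 1/|dx|=1.0353 1/|dy|=3.8637
    cross x-line → (5,1), t=0.2071
    cross x-line → (6,1), t=1.2423
    cross x-line → (7,1), t=2.2776 (wall)
  → r_2 = 2.2776
beam 3: φ=0°, α=60°
  d=(0.5000,0.8660)  start (4,1)  tX=0.4000 tY=0.9238  stride 1/|dx|=2.0000 1/|dy|=1.1547
    cross x-line → (5,1), t=0.4000
    cross y-line → (5,2), t=0.9238
    cross y-line → (5,3), t=2.0785
    cross x-line → (6,3), t=2.4000
    cross y-line → (6,4), t=3.2332
    cross y-line → (6,5), t=4.3879 (wall)
  → r_3 = 4.3879
beam 4: φ=45°, α=105°
  d=(-0.2588,0.9659)  start (4,1)  tX=3.0910 tY=0.8282  stride 1/|dx|=3.8637 1/|dy|=1.0353
    cross y-line → (4,2), t=0.8282
    cross y-line → (4,3), t=1.8635
    cross y-line → (4,4), t=2.8988
    cross x-line → (3,4), t=3.0910
    cross y-line → (3,5), t=3.9340 (wall)
  → r_4 = 3.9340
beam 5: φ=90°, α=150°
  d=(-0.8660,0.5000)  start (4,1)  tX=0.9238 tY=1.6000  stride 1/|dx|=1.1547 1/|dy|=2.0000
    cross x-line → (3,1), t=0.9238
    cross y-line → (3,2), t=1.6000
    cross x-line → (2,2), t=2.0785
    cross x-line → (1,2), t=3.2332
    cross y-line → (1,3), t=3.6000
    cross x-line → (0,3), t=4.3879 (wall)
  → r_5 = 4.3879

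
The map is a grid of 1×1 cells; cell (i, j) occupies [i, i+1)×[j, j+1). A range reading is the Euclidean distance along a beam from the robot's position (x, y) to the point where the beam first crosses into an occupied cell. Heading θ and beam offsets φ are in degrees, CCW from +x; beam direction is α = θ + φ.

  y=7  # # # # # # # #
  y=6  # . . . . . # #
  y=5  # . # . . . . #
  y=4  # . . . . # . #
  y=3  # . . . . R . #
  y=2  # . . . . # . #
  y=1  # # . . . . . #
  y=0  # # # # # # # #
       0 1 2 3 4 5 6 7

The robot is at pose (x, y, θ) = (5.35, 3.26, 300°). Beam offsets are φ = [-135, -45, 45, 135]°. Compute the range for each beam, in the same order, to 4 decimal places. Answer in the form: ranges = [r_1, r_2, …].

beam 1: φ=-135°, α=165°
  direction (-0.9659, 0.2588); cell (5,3); t to first gridline: x 0.3623, y 2.8591 (then +1.0353 / +3.8637)
    (4,3) via x @ 0.3623
    (3,3) via x @ 1.3976
    (2,3) via x @ 2.4329
    (2,4) via y @ 2.8591
    (1,4) via x @ 3.4682
    (0,4) via x @ 4.5035  # hit
  → r_1 = 4.5035
beam 2: φ=-45°, α=255°
  direction (-0.2588, -0.9659); cell (5,3); t to first gridline: x 1.3523, y 0.2692 (then +3.8637 / +1.0353)
    (5,2) via y @ 0.2692  # hit
  → r_2 = 0.2692
beam 3: φ=45°, α=345°
  direction (0.9659, -0.2588); cell (5,3); t to first gridline: x 0.6729, y 1.0046 (then +1.0353 / +3.8637)
    (6,3) via x @ 0.6729
    (6,2) via y @ 1.0046
    (7,2) via x @ 1.7082  # hit
  → r_3 = 1.7082
beam 4: φ=135°, α=75°
  direction (0.2588, 0.9659); cell (5,3); t to first gridline: x 2.5114, y 0.7661 (then +3.8637 / +1.0353)
    (5,4) via y @ 0.7661  # hit
  → r_4 = 0.7661

ranges = [4.5035, 0.2692, 1.7082, 0.7661]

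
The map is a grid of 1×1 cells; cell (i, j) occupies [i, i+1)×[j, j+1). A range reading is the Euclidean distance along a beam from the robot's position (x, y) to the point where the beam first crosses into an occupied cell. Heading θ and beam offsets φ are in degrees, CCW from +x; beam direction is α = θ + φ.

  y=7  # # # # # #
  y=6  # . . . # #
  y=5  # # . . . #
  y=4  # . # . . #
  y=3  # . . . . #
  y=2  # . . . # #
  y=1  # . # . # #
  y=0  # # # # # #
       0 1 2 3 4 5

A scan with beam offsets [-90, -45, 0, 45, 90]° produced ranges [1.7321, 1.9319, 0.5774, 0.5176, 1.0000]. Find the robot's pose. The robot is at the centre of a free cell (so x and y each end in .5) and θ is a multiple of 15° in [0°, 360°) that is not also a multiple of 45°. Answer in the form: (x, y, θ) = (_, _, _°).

Enumerate (i+0.5, j+0.5, θ) over the 18 free cells and 16 admissible headings. For each, cast all 5 beams and compare to the given ranges.
  (3.5, 6.5, 255°): beam 1 = 1.9319 ≠ 1.7321 ✗
  (1.5, 4.5, 75°): beam 1 = 0.5176 ≠ 1.7321 ✗
  (2.5, 6.5, 105°): beam 1 = 1.5529 ≠ 1.7321 ✗
  (1.5, 2.5, 285°): beam 1 = 0.5176 ≠ 1.7321 ✗
  …
  (1.5, 2.5, 150°): r_1=1.7321, r_2=1.9319, r_3=0.5774, r_4=0.5176, r_5=1.0000 — all match ✓
No second candidate reproduces the full scan.

(x, y, θ) = (1.5, 2.5, 150°)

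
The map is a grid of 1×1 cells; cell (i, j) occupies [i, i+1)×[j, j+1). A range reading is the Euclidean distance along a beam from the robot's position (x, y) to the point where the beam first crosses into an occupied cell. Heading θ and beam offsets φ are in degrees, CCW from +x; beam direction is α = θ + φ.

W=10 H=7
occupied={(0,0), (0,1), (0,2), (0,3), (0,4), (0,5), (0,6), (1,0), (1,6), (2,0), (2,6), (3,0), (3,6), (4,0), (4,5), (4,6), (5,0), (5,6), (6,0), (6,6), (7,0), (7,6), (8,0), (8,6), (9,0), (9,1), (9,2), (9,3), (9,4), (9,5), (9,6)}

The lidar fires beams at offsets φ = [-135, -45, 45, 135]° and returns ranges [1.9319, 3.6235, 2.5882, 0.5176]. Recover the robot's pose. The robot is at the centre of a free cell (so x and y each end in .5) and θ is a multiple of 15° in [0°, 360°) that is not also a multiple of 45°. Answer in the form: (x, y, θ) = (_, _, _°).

(x, y, θ) = (3.5, 1.5, 120°)

The pose lattice has 39·16 = 624 candidates. Test each by forward raycasting.
  (3.5, 4.5, 285°): beam 1 = 2.8868 ≠ 1.9319 ✗
  (1.5, 1.5, 120°): beam 2 = 4.6587 ≠ 3.6235 ✗
  (1.5, 4.5, 345°): beam 1 = 0.5774 ≠ 1.9319 ✗
  …
  (3.5, 1.5, 120°): r_1=1.9319, r_2=3.6235, r_3=2.5882, r_4=0.5176 — all match ✓
No second candidate reproduces the full scan.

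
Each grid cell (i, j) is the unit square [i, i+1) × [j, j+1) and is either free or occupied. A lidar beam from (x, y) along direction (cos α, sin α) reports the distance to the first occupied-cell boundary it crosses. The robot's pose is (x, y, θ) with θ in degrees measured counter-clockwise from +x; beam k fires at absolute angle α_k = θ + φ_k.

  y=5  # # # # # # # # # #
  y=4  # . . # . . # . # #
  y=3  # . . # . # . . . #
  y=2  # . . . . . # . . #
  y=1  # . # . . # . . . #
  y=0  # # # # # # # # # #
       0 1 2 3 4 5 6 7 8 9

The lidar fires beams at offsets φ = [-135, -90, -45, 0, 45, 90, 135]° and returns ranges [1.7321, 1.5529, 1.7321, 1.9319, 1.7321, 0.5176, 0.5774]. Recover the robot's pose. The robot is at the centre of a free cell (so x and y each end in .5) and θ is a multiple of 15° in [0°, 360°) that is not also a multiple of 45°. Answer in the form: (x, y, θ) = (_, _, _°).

Candidates: 24 free-cell centres × 16 headings = 384 poses. Raycast each; keep the one whose scan matches to 4 dp.
  (8.5, 1.5, 105°): beam 1 = 0.5774 ≠ 1.7321 ✗
  (7.5, 3.5, 255°): beam 1 = 1.0000 ≠ 1.7321 ✗
  (8.5, 2.5, 60°): beam 1 = 1.5529 ≠ 1.7321 ✗
  (4.5, 4.5, 285°): beam 1 = 0.5774 ≠ 1.7321 ✗
  (3.5, 1.5, 255°): beam 1 = 4.0415 ≠ 1.7321 ✗
  …
  (7.5, 2.5, 75°): r_1=1.7321, r_2=1.5529, r_3=1.7321, r_4=1.9319, r_5=1.7321, r_6=0.5176, r_7=0.5774 — all match ✓
No second candidate reproduces the full scan.

(x, y, θ) = (7.5, 2.5, 75°)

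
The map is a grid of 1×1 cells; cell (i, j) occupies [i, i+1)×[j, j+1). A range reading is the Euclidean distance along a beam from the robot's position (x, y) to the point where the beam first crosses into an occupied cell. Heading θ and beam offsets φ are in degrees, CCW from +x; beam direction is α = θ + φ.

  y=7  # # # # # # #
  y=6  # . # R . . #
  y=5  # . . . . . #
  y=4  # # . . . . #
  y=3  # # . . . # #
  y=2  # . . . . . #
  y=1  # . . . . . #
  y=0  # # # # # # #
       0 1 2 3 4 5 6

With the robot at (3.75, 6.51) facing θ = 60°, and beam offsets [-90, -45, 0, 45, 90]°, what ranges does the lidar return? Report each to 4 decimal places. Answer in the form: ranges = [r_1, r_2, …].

beam 1: φ=-90°, α=330°
  d=(0.8660,-0.5000)  start (3,6)  tX=0.2887 tY=1.0200  stride 1/|dx|=1.1547 1/|dy|=2.0000
    cross x-line → (4,6), t=0.2887
    cross y-line → (4,5), t=1.0200
    cross x-line → (5,5), t=1.4434
    cross x-line → (6,5), t=2.5981 (wall)
  → r_1 = 2.5981
beam 2: φ=-45°, α=15°
  d=(0.9659,0.2588)  start (3,6)  tX=0.2588 tY=1.8932  stride 1/|dx|=1.0353 1/|dy|=3.8637
    cross x-line → (4,6), t=0.2588
    cross x-line → (5,6), t=1.2941
    cross y-line → (5,7), t=1.8932 (wall)
  → r_2 = 1.8932
beam 3: φ=0°, α=60°
  d=(0.5000,0.8660)  start (3,6)  tX=0.5000 tY=0.5658  stride 1/|dx|=2.0000 1/|dy|=1.1547
    cross x-line → (4,6), t=0.5000
    cross y-line → (4,7), t=0.5658 (wall)
  → r_3 = 0.5658
beam 4: φ=45°, α=105°
  d=(-0.2588,0.9659)  start (3,6)  tX=2.8978 tY=0.5073  stride 1/|dx|=3.8637 1/|dy|=1.0353
    cross y-line → (3,7), t=0.5073 (wall)
  → r_4 = 0.5073
beam 5: φ=90°, α=150°
  d=(-0.8660,0.5000)  start (3,6)  tX=0.8660 tY=0.9800  stride 1/|dx|=1.1547 1/|dy|=2.0000
    cross x-line → (2,6), t=0.8660 (wall)
  → r_5 = 0.8660

ranges = [2.5981, 1.8932, 0.5658, 0.5073, 0.8660]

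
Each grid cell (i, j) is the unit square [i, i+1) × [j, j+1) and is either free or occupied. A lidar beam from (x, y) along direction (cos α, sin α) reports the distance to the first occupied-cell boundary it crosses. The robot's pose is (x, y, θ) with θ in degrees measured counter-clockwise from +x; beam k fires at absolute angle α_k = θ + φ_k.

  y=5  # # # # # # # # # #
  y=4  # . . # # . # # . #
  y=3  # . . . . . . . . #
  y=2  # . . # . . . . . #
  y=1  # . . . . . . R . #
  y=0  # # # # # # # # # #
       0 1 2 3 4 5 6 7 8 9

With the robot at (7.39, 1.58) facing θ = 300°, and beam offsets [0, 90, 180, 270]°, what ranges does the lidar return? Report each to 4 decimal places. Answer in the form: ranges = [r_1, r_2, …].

beam 1: φ=0°, α=300°
  cosα=0.5000 sinα=-0.8660 | (7,1) | tMaxX 1.2200 tMaxY 0.6697 | tΔX 2.0000 tΔY 1.1547
    t=0.6697 [y] (7,0) — stop
  → r_1 = 0.6697
beam 2: φ=90°, α=30°
  cosα=0.8660 sinα=0.5000 | (7,1) | tMaxX 0.7044 tMaxY 0.8400 | tΔX 1.1547 tΔY 2.0000
    t=0.7044 [x] (8,1)
    t=0.8400 [y] (8,2)
    t=1.8591 [x] (9,2) — stop
  → r_2 = 1.8591
beam 3: φ=180°, α=120°
  cosα=-0.5000 sinα=0.8660 | (7,1) | tMaxX 0.7800 tMaxY 0.4850 | tΔX 2.0000 tΔY 1.1547
    t=0.4850 [y] (7,2)
    t=0.7800 [x] (6,2)
    t=1.6397 [y] (6,3)
    t=2.7800 [x] (5,3)
    t=2.7944 [y] (5,4)
    t=3.9491 [y] (5,5) — stop
  → r_3 = 3.9491
beam 4: φ=270°, α=210°
  cosα=-0.8660 sinα=-0.5000 | (7,1) | tMaxX 0.4503 tMaxY 1.1600 | tΔX 1.1547 tΔY 2.0000
    t=0.4503 [x] (6,1)
    t=1.1600 [y] (6,0) — stop
  → r_4 = 1.1600

ranges = [0.6697, 1.8591, 3.9491, 1.1600]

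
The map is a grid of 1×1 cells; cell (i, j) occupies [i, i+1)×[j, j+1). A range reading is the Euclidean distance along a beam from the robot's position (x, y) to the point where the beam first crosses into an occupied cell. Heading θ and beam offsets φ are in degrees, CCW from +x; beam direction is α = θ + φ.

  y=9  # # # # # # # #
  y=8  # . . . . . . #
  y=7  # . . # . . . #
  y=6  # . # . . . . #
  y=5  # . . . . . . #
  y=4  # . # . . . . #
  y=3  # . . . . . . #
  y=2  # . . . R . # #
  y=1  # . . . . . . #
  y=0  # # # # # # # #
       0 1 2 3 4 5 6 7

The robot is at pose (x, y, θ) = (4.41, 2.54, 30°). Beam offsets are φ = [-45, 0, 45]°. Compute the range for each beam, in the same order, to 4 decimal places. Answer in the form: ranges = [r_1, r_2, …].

ranges = [1.6461, 2.9907, 6.6879]

beam 1: φ=-45°, α=345°
  cosα=0.9659 sinα=-0.2588 | (4,2) | tMaxX 0.6108 tMaxY 2.0864 | tΔX 1.0353 tΔY 3.8637
    t=0.6108 [x] (5,2)
    t=1.6461 [x] (6,2) — stop
  → r_1 = 1.6461
beam 2: φ=0°, α=30°
  cosα=0.8660 sinα=0.5000 | (4,2) | tMaxX 0.6813 tMaxY 0.9200 | tΔX 1.1547 tΔY 2.0000
    t=0.6813 [x] (5,2)
    t=0.9200 [y] (5,3)
    t=1.8360 [x] (6,3)
    t=2.9200 [y] (6,4)
    t=2.9907 [x] (7,4) — stop
  → r_2 = 2.9907
beam 3: φ=45°, α=75°
  cosα=0.2588 sinα=0.9659 | (4,2) | tMaxX 2.2796 tMaxY 0.4762 | tΔX 3.8637 tΔY 1.0353
    t=0.4762 [y] (4,3)
    t=1.5115 [y] (4,4)
    t=2.2796 [x] (5,4)
    t=2.5468 [y] (5,5)
    t=3.5821 [y] (5,6)
    t=4.6173 [y] (5,7)
    t=5.6526 [y] (5,8)
    t=6.1433 [x] (6,8)
    t=6.6879 [y] (6,9) — stop
  → r_3 = 6.6879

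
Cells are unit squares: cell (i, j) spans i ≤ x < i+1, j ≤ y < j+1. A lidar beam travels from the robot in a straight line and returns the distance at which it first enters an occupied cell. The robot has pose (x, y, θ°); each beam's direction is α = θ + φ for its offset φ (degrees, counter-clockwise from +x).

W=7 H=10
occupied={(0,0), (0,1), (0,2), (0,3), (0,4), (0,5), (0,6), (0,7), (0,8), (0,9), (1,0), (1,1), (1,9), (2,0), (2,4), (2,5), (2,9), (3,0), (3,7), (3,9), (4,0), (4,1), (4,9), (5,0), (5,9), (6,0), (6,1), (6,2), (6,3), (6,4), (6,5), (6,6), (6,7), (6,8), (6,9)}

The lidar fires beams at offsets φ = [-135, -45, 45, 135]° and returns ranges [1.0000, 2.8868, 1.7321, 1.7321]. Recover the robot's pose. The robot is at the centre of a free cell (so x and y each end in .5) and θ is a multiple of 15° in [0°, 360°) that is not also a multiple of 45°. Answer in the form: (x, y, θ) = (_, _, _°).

Candidates: 35 free-cell centres × 16 headings = 560 poses. Raycast each; keep the one whose scan matches to 4 dp.
  (1.5, 2.5, 345°): beam 1 = 0.5774 ≠ 1.0000 ✗
  (4.5, 4.5, 255°): beam 1 = 2.8868 ≠ 1.0000 ✗
  (1.5, 5.5, 120°): beam 1 = 0.5176 ≠ 1.0000 ✗
  (3.5, 5.5, 60°): beam 1 = 3.6235 ≠ 1.0000 ✗
  …
  (3.5, 2.5, 75°): r_1=1.0000, r_2=2.8868, r_3=1.7321, r_4=1.7321 — all match ✓
No second candidate reproduces the full scan.

(x, y, θ) = (3.5, 2.5, 75°)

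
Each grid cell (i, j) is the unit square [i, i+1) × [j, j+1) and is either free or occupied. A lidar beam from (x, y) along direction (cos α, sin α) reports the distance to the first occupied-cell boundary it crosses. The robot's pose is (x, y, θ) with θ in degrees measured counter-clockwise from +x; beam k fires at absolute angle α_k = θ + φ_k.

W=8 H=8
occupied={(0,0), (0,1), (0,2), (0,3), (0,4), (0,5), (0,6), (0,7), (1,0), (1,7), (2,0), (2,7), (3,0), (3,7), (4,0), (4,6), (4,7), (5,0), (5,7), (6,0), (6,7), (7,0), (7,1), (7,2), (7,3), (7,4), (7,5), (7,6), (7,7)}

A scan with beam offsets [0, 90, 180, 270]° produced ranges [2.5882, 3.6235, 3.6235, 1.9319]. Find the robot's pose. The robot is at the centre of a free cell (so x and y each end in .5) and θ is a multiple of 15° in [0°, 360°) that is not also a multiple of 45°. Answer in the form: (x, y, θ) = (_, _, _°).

(x, y, θ) = (3.5, 4.5, 165°)

Candidates: 35 free-cell centres × 16 headings = 560 poses. Raycast each; keep the one whose scan matches to 4 dp.
  (5.5, 6.5, 345°): beam 1 = 1.5529 ≠ 2.5882 ✗
  (2.5, 1.5, 75°): beam 1 = 5.6940 ≠ 2.5882 ✗
  (2.5, 4.5, 105°): beam 2 = 1.5529 ≠ 3.6235 ✗
  (5.5, 1.5, 210°): beam 1 = 1.0000 ≠ 2.5882 ✗
  …
  (3.5, 4.5, 165°): r_1=2.5882, r_2=3.6235, r_3=3.6235, r_4=1.9319 — all match ✓
No second candidate reproduces the full scan.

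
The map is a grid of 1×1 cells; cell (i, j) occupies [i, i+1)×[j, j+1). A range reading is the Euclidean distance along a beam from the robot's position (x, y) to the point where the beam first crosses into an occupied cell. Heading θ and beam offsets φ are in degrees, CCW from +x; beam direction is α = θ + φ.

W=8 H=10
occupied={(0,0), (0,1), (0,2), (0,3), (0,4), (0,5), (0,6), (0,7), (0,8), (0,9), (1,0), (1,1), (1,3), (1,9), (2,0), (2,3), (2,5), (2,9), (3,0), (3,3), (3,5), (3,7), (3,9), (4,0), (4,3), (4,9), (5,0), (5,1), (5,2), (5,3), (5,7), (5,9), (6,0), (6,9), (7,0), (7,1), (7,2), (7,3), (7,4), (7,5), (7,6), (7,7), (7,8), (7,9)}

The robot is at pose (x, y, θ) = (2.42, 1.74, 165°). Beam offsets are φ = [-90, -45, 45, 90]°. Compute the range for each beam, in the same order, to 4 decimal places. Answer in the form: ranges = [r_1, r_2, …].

beam 1: φ=-90°, α=75°
  direction (0.2588, 0.9659); cell (2,1); t to first gridline: x 2.2409, y 0.2692 (then +3.8637 / +1.0353)
    (2,2) via y @ 0.2692
    (2,3) via y @ 1.3044  # hit
  → r_1 = 1.3044
beam 2: φ=-45°, α=120°
  direction (-0.5000, 0.8660); cell (2,1); t to first gridline: x 0.8400, y 0.3002 (then +2.0000 / +1.1547)
    (2,2) via y @ 0.3002
    (1,2) via x @ 0.8400
    (1,3) via y @ 1.4549  # hit
  → r_2 = 1.4549
beam 3: φ=45°, α=210°
  direction (-0.8660, -0.5000); cell (2,1); t to first gridline: x 0.4850, y 1.4800 (then +1.1547 / +2.0000)
    (1,1) via x @ 0.4850  # hit
  → r_3 = 0.4850
beam 4: φ=90°, α=255°
  direction (-0.2588, -0.9659); cell (2,1); t to first gridline: x 1.6228, y 0.7661 (then +3.8637 / +1.0353)
    (2,0) via y @ 0.7661  # hit
  → r_4 = 0.7661

ranges = [1.3044, 1.4549, 0.4850, 0.7661]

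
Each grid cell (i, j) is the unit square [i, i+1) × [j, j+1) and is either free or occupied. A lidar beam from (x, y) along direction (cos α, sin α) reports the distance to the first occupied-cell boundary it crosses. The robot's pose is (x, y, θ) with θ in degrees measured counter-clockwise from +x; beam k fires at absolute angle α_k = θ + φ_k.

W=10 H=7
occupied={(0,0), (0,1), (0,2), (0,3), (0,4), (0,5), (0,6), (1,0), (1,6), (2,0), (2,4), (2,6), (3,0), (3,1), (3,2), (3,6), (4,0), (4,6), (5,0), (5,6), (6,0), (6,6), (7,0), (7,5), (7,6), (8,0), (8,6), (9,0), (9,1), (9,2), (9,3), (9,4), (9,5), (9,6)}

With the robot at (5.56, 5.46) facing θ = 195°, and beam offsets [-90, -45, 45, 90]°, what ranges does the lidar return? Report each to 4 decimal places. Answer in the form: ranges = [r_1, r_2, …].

beam 1: φ=-90°, α=105°
  dir = (cos 105°, sin 105°) = (-0.2588, 0.9659); from cell (5,5)
  next x-line at t=2.1637, next y-line at t=0.5590; Δt_x=3.8637, Δt_y=1.0353
    y: enter (5,6) at t=0.5590 ← occupied
  → r_1 = 0.5590
beam 2: φ=-45°, α=150°
  dir = (cos 150°, sin 150°) = (-0.8660, 0.5000); from cell (5,5)
  next x-line at t=0.6466, next y-line at t=1.0800; Δt_x=1.1547, Δt_y=2.0000
    x: enter (4,5) at t=0.6466
    y: enter (4,6) at t=1.0800 ← occupied
  → r_2 = 1.0800
beam 3: φ=45°, α=240°
  dir = (cos 240°, sin 240°) = (-0.5000, -0.8660); from cell (5,5)
  next x-line at t=1.1200, next y-line at t=0.5312; Δt_x=2.0000, Δt_y=1.1547
    y: enter (5,4) at t=0.5312
    x: enter (4,4) at t=1.1200
    y: enter (4,3) at t=1.6859
    y: enter (4,2) at t=2.8406
    x: enter (3,2) at t=3.1200 ← occupied
  → r_3 = 3.1200
beam 4: φ=90°, α=285°
  dir = (cos 285°, sin 285°) = (0.2588, -0.9659); from cell (5,5)
  next x-line at t=1.7000, next y-line at t=0.4762; Δt_x=3.8637, Δt_y=1.0353
    y: enter (5,4) at t=0.4762
    y: enter (5,3) at t=1.5115
    x: enter (6,3) at t=1.7000
    y: enter (6,2) at t=2.5468
    y: enter (6,1) at t=3.5821
    y: enter (6,0) at t=4.6173 ← occupied
  → r_4 = 4.6173

ranges = [0.5590, 1.0800, 3.1200, 4.6173]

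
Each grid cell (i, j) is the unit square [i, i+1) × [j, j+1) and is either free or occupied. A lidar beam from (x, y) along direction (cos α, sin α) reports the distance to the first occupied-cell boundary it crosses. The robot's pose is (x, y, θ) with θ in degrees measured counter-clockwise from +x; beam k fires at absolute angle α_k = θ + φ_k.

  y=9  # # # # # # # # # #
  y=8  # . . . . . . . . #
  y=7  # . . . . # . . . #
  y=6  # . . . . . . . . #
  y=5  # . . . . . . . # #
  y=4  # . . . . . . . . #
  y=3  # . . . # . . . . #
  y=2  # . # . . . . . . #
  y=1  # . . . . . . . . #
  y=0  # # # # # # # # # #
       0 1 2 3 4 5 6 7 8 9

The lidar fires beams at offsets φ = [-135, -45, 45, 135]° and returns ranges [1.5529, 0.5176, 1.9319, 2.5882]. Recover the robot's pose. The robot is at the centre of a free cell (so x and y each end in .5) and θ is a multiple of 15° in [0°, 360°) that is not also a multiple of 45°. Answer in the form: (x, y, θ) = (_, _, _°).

(x, y, θ) = (7.5, 8.5, 150°)

Candidates: 60 free-cell centres × 16 headings = 960 poses. Raycast each; keep the one whose scan matches to 4 dp.
  (4.5, 5.5, 285°): beam 1 = 4.0415 ≠ 1.5529 ✗
  (2.5, 1.5, 345°): beam 1 = 1.0000 ≠ 1.5529 ✗
  (3.5, 8.5, 330°): beam 1 = 2.5882 ≠ 1.5529 ✗
  (5.5, 8.5, 150°): beam 1 = 1.9319 ≠ 1.5529 ✗
  …
  (7.5, 8.5, 150°): r_1=1.5529, r_2=0.5176, r_3=1.9319, r_4=2.5882 — all match ✓
No second candidate reproduces the full scan.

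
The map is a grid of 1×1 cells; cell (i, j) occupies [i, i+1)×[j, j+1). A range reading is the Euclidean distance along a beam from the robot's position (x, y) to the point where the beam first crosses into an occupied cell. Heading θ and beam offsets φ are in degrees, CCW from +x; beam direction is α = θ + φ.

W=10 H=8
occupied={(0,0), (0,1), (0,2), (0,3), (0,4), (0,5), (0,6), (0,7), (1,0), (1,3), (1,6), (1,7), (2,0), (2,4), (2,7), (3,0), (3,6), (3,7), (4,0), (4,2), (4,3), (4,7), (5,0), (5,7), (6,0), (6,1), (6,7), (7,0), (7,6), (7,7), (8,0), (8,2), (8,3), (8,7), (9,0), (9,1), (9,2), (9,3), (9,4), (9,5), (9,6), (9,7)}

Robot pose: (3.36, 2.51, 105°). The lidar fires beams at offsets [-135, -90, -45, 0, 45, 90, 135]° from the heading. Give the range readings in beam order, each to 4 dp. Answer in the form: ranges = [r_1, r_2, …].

ranges = [0.7390, 0.6626, 1.2800, 1.5426, 1.5704, 2.4433, 1.7436]

beam 1: φ=-135°, α=330°
  direction (0.8660, -0.5000); cell (3,2); t to first gridline: x 0.7390, y 1.0200 (then +1.1547 / +2.0000)
    (4,2) via x @ 0.7390  # hit
  → r_1 = 0.7390
beam 2: φ=-90°, α=15°
  direction (0.9659, 0.2588); cell (3,2); t to first gridline: x 0.6626, y 1.8932 (then +1.0353 / +3.8637)
    (4,2) via x @ 0.6626  # hit
  → r_2 = 0.6626
beam 3: φ=-45°, α=60°
  direction (0.5000, 0.8660); cell (3,2); t to first gridline: x 1.2800, y 0.5658 (then +2.0000 / +1.1547)
    (3,3) via y @ 0.5658
    (4,3) via x @ 1.2800  # hit
  → r_3 = 1.2800
beam 4: φ=0°, α=105°
  direction (-0.2588, 0.9659); cell (3,2); t to first gridline: x 1.3909, y 0.5073 (then +3.8637 / +1.0353)
    (3,3) via y @ 0.5073
    (2,3) via x @ 1.3909
    (2,4) via y @ 1.5426  # hit
  → r_4 = 1.5426
beam 5: φ=45°, α=150°
  direction (-0.8660, 0.5000); cell (3,2); t to first gridline: x 0.4157, y 0.9800 (then +1.1547 / +2.0000)
    (2,2) via x @ 0.4157
    (2,3) via y @ 0.9800
    (1,3) via x @ 1.5704  # hit
  → r_5 = 1.5704
beam 6: φ=90°, α=195°
  direction (-0.9659, -0.2588); cell (3,2); t to first gridline: x 0.3727, y 1.9705 (then +1.0353 / +3.8637)
    (2,2) via x @ 0.3727
    (1,2) via x @ 1.4080
    (1,1) via y @ 1.9705
    (0,1) via x @ 2.4433  # hit
  → r_6 = 2.4433
beam 7: φ=135°, α=240°
  direction (-0.5000, -0.8660); cell (3,2); t to first gridline: x 0.7200, y 0.5889 (then +2.0000 / +1.1547)
    (3,1) via y @ 0.5889
    (2,1) via x @ 0.7200
    (2,0) via y @ 1.7436  # hit
  → r_7 = 1.7436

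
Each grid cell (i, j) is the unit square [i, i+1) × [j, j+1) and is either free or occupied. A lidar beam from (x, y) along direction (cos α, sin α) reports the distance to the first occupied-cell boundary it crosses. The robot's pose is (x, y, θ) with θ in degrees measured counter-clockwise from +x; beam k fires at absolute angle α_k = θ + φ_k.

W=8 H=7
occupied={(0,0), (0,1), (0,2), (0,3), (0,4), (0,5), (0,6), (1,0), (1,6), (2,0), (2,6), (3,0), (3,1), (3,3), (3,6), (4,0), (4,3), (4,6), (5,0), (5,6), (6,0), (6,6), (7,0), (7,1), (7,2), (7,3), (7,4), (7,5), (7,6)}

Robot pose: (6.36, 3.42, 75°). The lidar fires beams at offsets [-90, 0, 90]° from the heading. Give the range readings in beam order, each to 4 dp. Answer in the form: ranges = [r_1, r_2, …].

ranges = [0.6626, 2.4728, 1.4080]

beam 1: φ=-90°, α=345°
  cosα=0.9659 sinα=-0.2588 | (6,3) | tMaxX 0.6626 tMaxY 1.6228 | tΔX 1.0353 tΔY 3.8637
    t=0.6626 [x] (7,3) — stop
  → r_1 = 0.6626
beam 2: φ=0°, α=75°
  cosα=0.2588 sinα=0.9659 | (6,3) | tMaxX 2.4728 tMaxY 0.6005 | tΔX 3.8637 tΔY 1.0353
    t=0.6005 [y] (6,4)
    t=1.6357 [y] (6,5)
    t=2.4728 [x] (7,5) — stop
  → r_2 = 2.4728
beam 3: φ=90°, α=165°
  cosα=-0.9659 sinα=0.2588 | (6,3) | tMaxX 0.3727 tMaxY 2.2409 | tΔX 1.0353 tΔY 3.8637
    t=0.3727 [x] (5,3)
    t=1.4080 [x] (4,3) — stop
  → r_3 = 1.4080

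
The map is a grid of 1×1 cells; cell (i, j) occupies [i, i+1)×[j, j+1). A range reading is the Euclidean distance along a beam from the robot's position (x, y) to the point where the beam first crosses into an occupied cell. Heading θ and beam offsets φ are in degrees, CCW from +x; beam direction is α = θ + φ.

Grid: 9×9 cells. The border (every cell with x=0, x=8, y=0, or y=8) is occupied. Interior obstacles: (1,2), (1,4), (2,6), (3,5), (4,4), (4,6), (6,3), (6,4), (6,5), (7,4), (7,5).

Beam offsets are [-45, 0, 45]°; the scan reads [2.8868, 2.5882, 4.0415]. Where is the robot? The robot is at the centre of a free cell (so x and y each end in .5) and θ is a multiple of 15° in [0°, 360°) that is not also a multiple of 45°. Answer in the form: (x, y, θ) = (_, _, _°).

The pose lattice has 38·16 = 608 candidates. Test each by forward raycasting.
  (5.5, 1.5, 210°): beam 1 = 3.6235 ≠ 2.8868 ✗
  (5.5, 3.5, 195°): beam 1 = 1.0000 ≠ 2.8868 ✗
  (1.5, 6.5, 240°): beam 1 = 0.5176 ≠ 2.8868 ✗
  (2.5, 1.5, 345°): beam 1 = 0.5774 ≠ 2.8868 ✗
  (4.5, 1.5, 210°): beam 1 = 2.5882 ≠ 2.8868 ✗
  …
  (4.5, 3.5, 285°): r_1=2.8868, r_2=2.5882, r_3=4.0415 — all match ✓
Unique over the lattice → pose = (4.5, 3.5, 285°).

(x, y, θ) = (4.5, 3.5, 285°)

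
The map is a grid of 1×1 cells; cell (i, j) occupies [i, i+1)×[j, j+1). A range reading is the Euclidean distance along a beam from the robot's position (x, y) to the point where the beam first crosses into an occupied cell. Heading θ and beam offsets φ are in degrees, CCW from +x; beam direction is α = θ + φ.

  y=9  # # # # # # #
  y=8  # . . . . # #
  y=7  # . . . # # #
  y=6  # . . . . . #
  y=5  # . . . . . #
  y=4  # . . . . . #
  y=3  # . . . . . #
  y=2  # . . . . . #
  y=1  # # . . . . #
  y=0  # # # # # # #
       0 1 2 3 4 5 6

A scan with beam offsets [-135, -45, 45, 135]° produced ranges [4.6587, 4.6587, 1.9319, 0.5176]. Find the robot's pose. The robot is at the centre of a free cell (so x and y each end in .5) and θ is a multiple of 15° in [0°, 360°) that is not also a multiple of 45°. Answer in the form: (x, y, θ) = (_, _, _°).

Candidates: 36 free-cell centres × 16 headings = 576 poses. Raycast each; keep the one whose scan matches to 4 dp.
  (1.5, 5.5, 255°): beam 1 = 1.0000 ≠ 4.6587 ✗
  (2.5, 3.5, 195°): beam 1 = 4.0415 ≠ 4.6587 ✗
  (5.5, 2.5, 285°): beam 1 = 5.1962 ≠ 4.6587 ✗
  (4.5, 5.5, 255°): beam 1 = 4.0415 ≠ 4.6587 ✗
  (3.5, 6.5, 345°): beam 1 = 2.8868 ≠ 4.6587 ✗
  …
  (1.5, 5.5, 60°): r_1=4.6587, r_2=4.6587, r_3=1.9319, r_4=0.5176 — all match ✓
Unique over the lattice → pose = (1.5, 5.5, 60°).

(x, y, θ) = (1.5, 5.5, 60°)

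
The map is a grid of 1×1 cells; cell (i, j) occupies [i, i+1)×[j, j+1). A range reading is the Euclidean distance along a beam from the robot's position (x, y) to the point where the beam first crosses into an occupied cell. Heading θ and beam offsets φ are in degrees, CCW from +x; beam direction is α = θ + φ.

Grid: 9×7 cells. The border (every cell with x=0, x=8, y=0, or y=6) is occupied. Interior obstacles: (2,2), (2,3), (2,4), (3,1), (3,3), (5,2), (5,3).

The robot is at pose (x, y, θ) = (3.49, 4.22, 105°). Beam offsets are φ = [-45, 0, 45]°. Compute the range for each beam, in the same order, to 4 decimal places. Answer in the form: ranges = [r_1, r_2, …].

beam 1: φ=-45°, α=60°
  d=(0.5000,0.8660)  start (3,4)  tX=1.0200 tY=0.9007  stride 1/|dx|=2.0000 1/|dy|=1.1547
    cross y-line → (3,5), t=0.9007
    cross x-line → (4,5), t=1.0200
    cross y-line → (4,6), t=2.0554 (wall)
  → r_1 = 2.0554
beam 2: φ=0°, α=105°
  d=(-0.2588,0.9659)  start (3,4)  tX=1.8932 tY=0.8075  stride 1/|dx|=3.8637 1/|dy|=1.0353
    cross y-line → (3,5), t=0.8075
    cross y-line → (3,6), t=1.8428 (wall)
  → r_2 = 1.8428
beam 3: φ=45°, α=150°
  d=(-0.8660,0.5000)  start (3,4)  tX=0.5658 tY=1.5600  stride 1/|dx|=1.1547 1/|dy|=2.0000
    cross x-line → (2,4), t=0.5658 (wall)
  → r_3 = 0.5658

ranges = [2.0554, 1.8428, 0.5658]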